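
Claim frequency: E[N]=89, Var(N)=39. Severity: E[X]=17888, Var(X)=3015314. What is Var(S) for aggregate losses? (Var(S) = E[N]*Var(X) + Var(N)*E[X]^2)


Var(S) = E[N]*Var(X) + Var(N)*E[X]^2
= 89*3015314 + 39*17888^2
= 268362946 + 12479241216
= 1.2748e+10


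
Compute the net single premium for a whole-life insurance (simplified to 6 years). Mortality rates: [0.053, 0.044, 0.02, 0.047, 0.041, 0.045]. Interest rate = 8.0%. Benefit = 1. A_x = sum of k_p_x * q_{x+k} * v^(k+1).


v = 0.925926
Year 0: k_p_x=1.0, q=0.053, term=0.049074
Year 1: k_p_x=0.947, q=0.044, term=0.035724
Year 2: k_p_x=0.905332, q=0.02, term=0.014374
Year 3: k_p_x=0.887225, q=0.047, term=0.03065
Year 4: k_p_x=0.845526, q=0.041, term=0.023593
Year 5: k_p_x=0.810859, q=0.045, term=0.022994
A_x = 0.1764


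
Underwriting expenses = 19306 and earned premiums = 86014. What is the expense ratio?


Expense ratio = expenses / premiums
= 19306 / 86014
= 0.2245


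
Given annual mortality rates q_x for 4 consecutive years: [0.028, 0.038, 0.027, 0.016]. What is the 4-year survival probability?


p_k = 1 - q_k for each year
Survival = product of (1 - q_k)
= 0.972 * 0.962 * 0.973 * 0.984
= 0.8953


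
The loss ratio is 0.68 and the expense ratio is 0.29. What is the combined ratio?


Combined ratio = loss ratio + expense ratio
= 0.68 + 0.29
= 0.97


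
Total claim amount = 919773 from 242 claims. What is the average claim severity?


severity = total / number
= 919773 / 242
= 3800.7149


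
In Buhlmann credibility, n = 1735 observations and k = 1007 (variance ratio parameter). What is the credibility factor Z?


Z = n / (n + k)
= 1735 / (1735 + 1007)
= 1735 / 2742
= 0.6327


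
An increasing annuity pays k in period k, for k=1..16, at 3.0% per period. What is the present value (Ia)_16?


(Ia)_n = sum_{k=1}^{n} k * v^k, v = 1/(1+i)
v = 0.970874
Sum computed term by term:
(Ia)_16 = 98.9088


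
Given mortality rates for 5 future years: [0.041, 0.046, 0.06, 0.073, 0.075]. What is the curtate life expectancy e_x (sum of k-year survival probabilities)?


e_x = sum_{k=1}^{n} k_p_x
k_p_x values:
  1_p_x = 0.959
  2_p_x = 0.914886
  3_p_x = 0.859993
  4_p_x = 0.797213
  5_p_x = 0.737422
e_x = 4.2685


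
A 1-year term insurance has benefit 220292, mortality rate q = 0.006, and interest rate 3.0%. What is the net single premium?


NSP = benefit * q * v
v = 1/(1+i) = 0.970874
NSP = 220292 * 0.006 * 0.970874
= 1283.2544


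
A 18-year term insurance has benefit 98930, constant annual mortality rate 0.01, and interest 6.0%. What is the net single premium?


NSP = benefit * sum_{k=0}^{n-1} k_p_x * q * v^(k+1)
With constant q=0.01, v=0.943396
Sum = 0.10109
NSP = 98930 * 0.10109
= 10000.8801


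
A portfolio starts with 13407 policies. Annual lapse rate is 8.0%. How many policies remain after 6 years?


remaining = initial * (1 - lapse)^years
= 13407 * (1 - 0.08)^6
= 13407 * 0.606355
= 8129.4015


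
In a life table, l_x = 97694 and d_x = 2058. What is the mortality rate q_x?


q_x = d_x / l_x
= 2058 / 97694
= 0.0211


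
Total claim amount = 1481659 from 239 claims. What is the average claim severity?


severity = total / number
= 1481659 / 239
= 6199.41


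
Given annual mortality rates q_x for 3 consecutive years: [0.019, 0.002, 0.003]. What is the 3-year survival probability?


p_k = 1 - q_k for each year
Survival = product of (1 - q_k)
= 0.981 * 0.998 * 0.997
= 0.9761


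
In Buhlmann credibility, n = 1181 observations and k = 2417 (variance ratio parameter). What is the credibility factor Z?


Z = n / (n + k)
= 1181 / (1181 + 2417)
= 1181 / 3598
= 0.3282


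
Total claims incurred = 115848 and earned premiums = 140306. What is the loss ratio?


Loss ratio = claims / premiums
= 115848 / 140306
= 0.8257


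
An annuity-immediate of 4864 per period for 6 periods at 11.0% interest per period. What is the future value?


FV = PMT * ((1+i)^n - 1) / i
= 4864 * ((1.11)^6 - 1) / 0.11
= 4864 * (1.870415 - 1) / 0.11
= 38488.1489


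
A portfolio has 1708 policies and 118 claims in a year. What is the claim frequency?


frequency = claims / policies
= 118 / 1708
= 0.0691


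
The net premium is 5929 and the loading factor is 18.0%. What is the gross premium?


Gross = net * (1 + loading)
= 5929 * (1 + 0.18)
= 5929 * 1.18
= 6996.22


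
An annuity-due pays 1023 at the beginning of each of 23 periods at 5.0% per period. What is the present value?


PV_due = PMT * (1-(1+i)^(-n))/i * (1+i)
PV_immediate = 13798.8111
PV_due = 13798.8111 * 1.05
= 14488.7516


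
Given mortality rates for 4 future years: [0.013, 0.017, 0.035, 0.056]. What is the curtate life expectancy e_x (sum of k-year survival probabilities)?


e_x = sum_{k=1}^{n} k_p_x
k_p_x values:
  1_p_x = 0.987
  2_p_x = 0.970221
  3_p_x = 0.936263
  4_p_x = 0.883833
e_x = 3.7773


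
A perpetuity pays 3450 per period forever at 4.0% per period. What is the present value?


PV = PMT / i
= 3450 / 0.04
= 86250.0


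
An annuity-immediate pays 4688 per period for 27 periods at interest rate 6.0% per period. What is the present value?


PV = PMT * (1 - (1+i)^(-n)) / i
= 4688 * (1 - (1+0.06)^(-27)) / 0.06
= 4688 * (1 - 0.207368) / 0.06
= 4688 * 13.210534
= 61930.984


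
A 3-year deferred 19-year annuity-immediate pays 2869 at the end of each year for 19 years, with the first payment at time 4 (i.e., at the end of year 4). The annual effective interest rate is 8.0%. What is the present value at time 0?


PV at time 3 of the 19-year annuity-immediate:
a_n = 2869 * (1-(1+0.08)^(-19))/0.08 = 27552.7261
Discount back 3 years to time 0:
PV = 27552.7261 * (1+0.08)^(-3)
= 27552.7261 * 0.793832
= 21872.2423


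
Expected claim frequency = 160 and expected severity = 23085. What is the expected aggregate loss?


E[S] = E[N] * E[X]
= 160 * 23085
= 3.6936e+06


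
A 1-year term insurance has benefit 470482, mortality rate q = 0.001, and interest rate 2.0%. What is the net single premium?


NSP = benefit * q * v
v = 1/(1+i) = 0.980392
NSP = 470482 * 0.001 * 0.980392
= 461.2569


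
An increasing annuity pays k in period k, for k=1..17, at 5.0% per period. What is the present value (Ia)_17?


(Ia)_n = sum_{k=1}^{n} k * v^k, v = 1/(1+i)
v = 0.952381
Sum computed term by term:
(Ia)_17 = 88.4145


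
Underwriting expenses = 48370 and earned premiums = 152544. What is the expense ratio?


Expense ratio = expenses / premiums
= 48370 / 152544
= 0.3171


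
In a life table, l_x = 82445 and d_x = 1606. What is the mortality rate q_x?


q_x = d_x / l_x
= 1606 / 82445
= 0.0195


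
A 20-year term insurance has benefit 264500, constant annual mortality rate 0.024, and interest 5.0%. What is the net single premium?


NSP = benefit * sum_{k=0}^{n-1} k_p_x * q * v^(k+1)
With constant q=0.024, v=0.952381
Sum = 0.249129
NSP = 264500 * 0.249129
= 65894.6637


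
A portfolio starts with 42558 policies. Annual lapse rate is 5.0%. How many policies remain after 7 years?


remaining = initial * (1 - lapse)^years
= 42558 * (1 - 0.05)^7
= 42558 * 0.698337
= 29719.8386


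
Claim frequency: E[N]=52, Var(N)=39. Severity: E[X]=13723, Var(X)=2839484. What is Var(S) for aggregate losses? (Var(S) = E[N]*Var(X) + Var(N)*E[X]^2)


Var(S) = E[N]*Var(X) + Var(N)*E[X]^2
= 52*2839484 + 39*13723^2
= 147653168 + 7344508431
= 7.4922e+09


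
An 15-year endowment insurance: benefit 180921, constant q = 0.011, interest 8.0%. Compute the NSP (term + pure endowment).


Term component = 16029.3634
Pure endowment = 15_p_x * v^15 * benefit = 0.847119 * 0.315242 * 180921 = 48314.4479
NSP = 64343.8113


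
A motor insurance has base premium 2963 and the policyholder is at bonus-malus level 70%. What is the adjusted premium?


adjusted = base * BM_level / 100
= 2963 * 70 / 100
= 2963 * 0.7
= 2074.1


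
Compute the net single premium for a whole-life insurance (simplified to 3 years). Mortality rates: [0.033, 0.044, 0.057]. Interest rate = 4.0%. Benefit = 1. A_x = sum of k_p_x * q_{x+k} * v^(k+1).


v = 0.961538
Year 0: k_p_x=1.0, q=0.033, term=0.031731
Year 1: k_p_x=0.967, q=0.044, term=0.039338
Year 2: k_p_x=0.924452, q=0.057, term=0.046845
A_x = 0.1179


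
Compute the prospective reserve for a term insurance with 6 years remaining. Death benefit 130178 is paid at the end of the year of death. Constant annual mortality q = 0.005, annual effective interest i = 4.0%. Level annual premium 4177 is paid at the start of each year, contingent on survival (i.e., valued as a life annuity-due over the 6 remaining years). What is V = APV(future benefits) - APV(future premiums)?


v = 1/(1+i) = 0.961538
APV(future benefits) per unit = sum_{k=0}^{5} k_p_x * q * v^(k+1) = 0.0259
APV(future benefits) = 130178 * 0.0259 = 3371.6176
Life annuity-due factor ä_{x:6} = sum_{k=0}^{5} k_p_x * v^k = 5.387212
APV(future premiums) = 4177 * 5.387212 = 22502.3837
V = 3371.6176 - 22502.3837
= -19130.7661


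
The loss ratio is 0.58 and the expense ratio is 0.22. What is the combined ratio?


Combined ratio = loss ratio + expense ratio
= 0.58 + 0.22
= 0.8


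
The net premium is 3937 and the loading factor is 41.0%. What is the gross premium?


Gross = net * (1 + loading)
= 3937 * (1 + 0.41)
= 3937 * 1.41
= 5551.17


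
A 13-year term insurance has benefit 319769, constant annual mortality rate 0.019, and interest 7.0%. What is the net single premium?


NSP = benefit * sum_{k=0}^{n-1} k_p_x * q * v^(k+1)
With constant q=0.019, v=0.934579
Sum = 0.144448
NSP = 319769 * 0.144448
= 46189.9248


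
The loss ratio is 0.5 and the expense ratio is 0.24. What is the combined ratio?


Combined ratio = loss ratio + expense ratio
= 0.5 + 0.24
= 0.74


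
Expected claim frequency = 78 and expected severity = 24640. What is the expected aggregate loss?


E[S] = E[N] * E[X]
= 78 * 24640
= 1.9219e+06


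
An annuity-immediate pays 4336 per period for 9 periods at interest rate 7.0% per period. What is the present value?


PV = PMT * (1 - (1+i)^(-n)) / i
= 4336 * (1 - (1+0.07)^(-9)) / 0.07
= 4336 * (1 - 0.543934) / 0.07
= 4336 * 6.515232
= 28250.047


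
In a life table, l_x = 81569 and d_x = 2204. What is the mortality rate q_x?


q_x = d_x / l_x
= 2204 / 81569
= 0.027


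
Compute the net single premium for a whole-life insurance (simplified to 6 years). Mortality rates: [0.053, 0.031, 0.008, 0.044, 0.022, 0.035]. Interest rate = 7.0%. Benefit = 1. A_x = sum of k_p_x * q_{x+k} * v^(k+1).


v = 0.934579
Year 0: k_p_x=1.0, q=0.053, term=0.049533
Year 1: k_p_x=0.947, q=0.031, term=0.025642
Year 2: k_p_x=0.917643, q=0.008, term=0.005993
Year 3: k_p_x=0.910302, q=0.044, term=0.030556
Year 4: k_p_x=0.870249, q=0.022, term=0.01365
Year 5: k_p_x=0.851103, q=0.035, term=0.019849
A_x = 0.1452


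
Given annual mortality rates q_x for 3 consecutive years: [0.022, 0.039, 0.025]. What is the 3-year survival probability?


p_k = 1 - q_k for each year
Survival = product of (1 - q_k)
= 0.978 * 0.961 * 0.975
= 0.9164


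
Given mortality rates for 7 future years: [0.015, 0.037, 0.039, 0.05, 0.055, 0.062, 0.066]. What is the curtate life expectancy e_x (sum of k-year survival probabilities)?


e_x = sum_{k=1}^{n} k_p_x
k_p_x values:
  1_p_x = 0.985
  2_p_x = 0.948555
  3_p_x = 0.911561
  4_p_x = 0.865983
  5_p_x = 0.818354
  6_p_x = 0.767616
  7_p_x = 0.716954
e_x = 6.014


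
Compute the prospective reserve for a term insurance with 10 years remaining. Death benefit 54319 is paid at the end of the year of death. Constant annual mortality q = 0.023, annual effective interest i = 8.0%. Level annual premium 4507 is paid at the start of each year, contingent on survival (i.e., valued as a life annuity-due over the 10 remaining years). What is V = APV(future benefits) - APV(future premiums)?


v = 1/(1+i) = 0.925926
APV(future benefits) per unit = sum_{k=0}^{9} k_p_x * q * v^(k+1) = 0.141342
APV(future benefits) = 54319 * 0.141342 = 7677.5336
Life annuity-due factor ä_{x:10} = sum_{k=0}^{9} k_p_x * v^k = 6.636909
APV(future premiums) = 4507 * 6.636909 = 29912.5499
V = 7677.5336 - 29912.5499
= -22235.0163


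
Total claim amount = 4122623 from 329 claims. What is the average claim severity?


severity = total / number
= 4122623 / 329
= 12530.769


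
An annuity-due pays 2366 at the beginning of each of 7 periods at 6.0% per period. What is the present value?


PV_due = PMT * (1-(1+i)^(-n))/i * (1+i)
PV_immediate = 13207.9145
PV_due = 13207.9145 * 1.06
= 14000.3894


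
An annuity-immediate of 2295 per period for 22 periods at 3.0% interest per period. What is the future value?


FV = PMT * ((1+i)^n - 1) / i
= 2295 * ((1.03)^22 - 1) / 0.03
= 2295 * (1.916103 - 1) / 0.03
= 70081.9108


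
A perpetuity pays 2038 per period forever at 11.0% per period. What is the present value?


PV = PMT / i
= 2038 / 0.11
= 18527.2727


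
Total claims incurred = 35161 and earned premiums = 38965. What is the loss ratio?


Loss ratio = claims / premiums
= 35161 / 38965
= 0.9024


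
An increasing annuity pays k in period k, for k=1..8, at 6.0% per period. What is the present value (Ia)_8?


(Ia)_n = sum_{k=1}^{n} k * v^k, v = 1/(1+i)
v = 0.943396
Sum computed term by term:
(Ia)_8 = 26.0514


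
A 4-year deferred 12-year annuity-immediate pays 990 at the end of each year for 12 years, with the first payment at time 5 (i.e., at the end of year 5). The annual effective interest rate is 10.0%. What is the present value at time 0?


PV at time 4 of the 12-year annuity-immediate:
a_n = 990 * (1-(1+0.1)^(-12))/0.1 = 6745.5549
Discount back 4 years to time 0:
PV = 6745.5549 * (1+0.1)^(-4)
= 6745.5549 * 0.683013
= 4607.3048


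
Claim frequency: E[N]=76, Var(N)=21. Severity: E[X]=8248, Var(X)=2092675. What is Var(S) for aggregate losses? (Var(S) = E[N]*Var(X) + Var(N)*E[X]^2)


Var(S) = E[N]*Var(X) + Var(N)*E[X]^2
= 76*2092675 + 21*8248^2
= 159043300 + 1428619584
= 1.5877e+09


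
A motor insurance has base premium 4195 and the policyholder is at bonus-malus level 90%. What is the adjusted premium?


adjusted = base * BM_level / 100
= 4195 * 90 / 100
= 4195 * 0.9
= 3775.5


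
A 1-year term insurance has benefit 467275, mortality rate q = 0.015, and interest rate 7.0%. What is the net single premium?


NSP = benefit * q * v
v = 1/(1+i) = 0.934579
NSP = 467275 * 0.015 * 0.934579
= 6550.5841


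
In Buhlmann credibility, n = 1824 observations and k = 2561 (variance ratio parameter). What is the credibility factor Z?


Z = n / (n + k)
= 1824 / (1824 + 2561)
= 1824 / 4385
= 0.416


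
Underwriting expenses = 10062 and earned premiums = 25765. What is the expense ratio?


Expense ratio = expenses / premiums
= 10062 / 25765
= 0.3905


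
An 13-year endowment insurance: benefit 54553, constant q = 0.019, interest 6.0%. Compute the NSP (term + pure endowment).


Term component = 8326.6954
Pure endowment = 13_p_x * v^13 * benefit = 0.779286 * 0.468839 * 54553 = 19931.4771
NSP = 28258.1725


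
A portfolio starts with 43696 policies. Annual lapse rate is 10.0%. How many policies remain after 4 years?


remaining = initial * (1 - lapse)^years
= 43696 * (1 - 0.1)^4
= 43696 * 0.6561
= 28668.9456


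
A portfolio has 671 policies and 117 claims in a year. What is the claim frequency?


frequency = claims / policies
= 117 / 671
= 0.1744


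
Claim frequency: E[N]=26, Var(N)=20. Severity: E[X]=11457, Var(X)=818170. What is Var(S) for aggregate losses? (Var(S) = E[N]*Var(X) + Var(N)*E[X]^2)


Var(S) = E[N]*Var(X) + Var(N)*E[X]^2
= 26*818170 + 20*11457^2
= 21272420 + 2625256980
= 2.6465e+09


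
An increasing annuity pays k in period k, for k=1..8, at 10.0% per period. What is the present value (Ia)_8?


(Ia)_n = sum_{k=1}^{n} k * v^k, v = 1/(1+i)
v = 0.909091
Sum computed term by term:
(Ia)_8 = 21.3636


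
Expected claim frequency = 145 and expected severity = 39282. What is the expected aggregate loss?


E[S] = E[N] * E[X]
= 145 * 39282
= 5.6959e+06


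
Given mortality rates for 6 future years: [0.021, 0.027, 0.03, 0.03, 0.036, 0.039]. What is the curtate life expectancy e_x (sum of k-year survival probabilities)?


e_x = sum_{k=1}^{n} k_p_x
k_p_x values:
  1_p_x = 0.979
  2_p_x = 0.952567
  3_p_x = 0.92399
  4_p_x = 0.89627
  5_p_x = 0.864005
  6_p_x = 0.830308
e_x = 5.4461


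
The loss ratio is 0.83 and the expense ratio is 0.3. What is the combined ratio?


Combined ratio = loss ratio + expense ratio
= 0.83 + 0.3
= 1.13


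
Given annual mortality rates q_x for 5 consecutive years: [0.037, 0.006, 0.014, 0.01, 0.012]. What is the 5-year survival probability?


p_k = 1 - q_k for each year
Survival = product of (1 - q_k)
= 0.963 * 0.994 * 0.986 * 0.99 * 0.988
= 0.9232


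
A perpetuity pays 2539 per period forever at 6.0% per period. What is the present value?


PV = PMT / i
= 2539 / 0.06
= 42316.6667


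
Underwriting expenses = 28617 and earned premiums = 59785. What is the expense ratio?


Expense ratio = expenses / premiums
= 28617 / 59785
= 0.4787


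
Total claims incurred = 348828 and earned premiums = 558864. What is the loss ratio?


Loss ratio = claims / premiums
= 348828 / 558864
= 0.6242


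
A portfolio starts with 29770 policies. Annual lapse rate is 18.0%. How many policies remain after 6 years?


remaining = initial * (1 - lapse)^years
= 29770 * (1 - 0.18)^6
= 29770 * 0.304007
= 9050.2786


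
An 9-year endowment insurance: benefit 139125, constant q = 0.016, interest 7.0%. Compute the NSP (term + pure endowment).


Term component = 13707.0493
Pure endowment = 9_p_x * v^9 * benefit = 0.86488 * 0.543934 * 139125 = 65449.6102
NSP = 79156.6594


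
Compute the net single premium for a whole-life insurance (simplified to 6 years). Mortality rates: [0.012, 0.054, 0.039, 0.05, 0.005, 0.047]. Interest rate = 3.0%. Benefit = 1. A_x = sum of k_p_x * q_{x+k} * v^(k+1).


v = 0.970874
Year 0: k_p_x=1.0, q=0.012, term=0.01165
Year 1: k_p_x=0.988, q=0.054, term=0.050289
Year 2: k_p_x=0.934648, q=0.039, term=0.033358
Year 3: k_p_x=0.898197, q=0.05, term=0.039902
Year 4: k_p_x=0.853287, q=0.005, term=0.00368
Year 5: k_p_x=0.84902, q=0.047, term=0.033419
A_x = 0.1723


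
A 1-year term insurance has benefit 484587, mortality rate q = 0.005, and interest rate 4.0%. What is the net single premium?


NSP = benefit * q * v
v = 1/(1+i) = 0.961538
NSP = 484587 * 0.005 * 0.961538
= 2329.7452


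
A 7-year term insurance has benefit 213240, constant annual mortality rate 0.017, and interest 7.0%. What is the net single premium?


NSP = benefit * sum_{k=0}^{n-1} k_p_x * q * v^(k+1)
With constant q=0.017, v=0.934579
Sum = 0.087478
NSP = 213240 * 0.087478
= 18653.8822


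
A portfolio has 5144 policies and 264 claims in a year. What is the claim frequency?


frequency = claims / policies
= 264 / 5144
= 0.0513


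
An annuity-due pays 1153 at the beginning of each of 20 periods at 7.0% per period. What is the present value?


PV_due = PMT * (1-(1+i)^(-n))/i * (1+i)
PV_immediate = 12214.8984
PV_due = 12214.8984 * 1.07
= 13069.9413


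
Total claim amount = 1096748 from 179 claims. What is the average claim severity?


severity = total / number
= 1096748 / 179
= 6127.0838


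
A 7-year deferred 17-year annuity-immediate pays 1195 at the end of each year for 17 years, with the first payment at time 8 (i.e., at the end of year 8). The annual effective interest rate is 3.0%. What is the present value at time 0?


PV at time 7 of the 17-year annuity-immediate:
a_n = 1195 * (1-(1+0.03)^(-17))/0.03 = 15733.5116
Discount back 7 years to time 0:
PV = 15733.5116 * (1+0.03)^(-7)
= 15733.5116 * 0.813092
= 12792.7847


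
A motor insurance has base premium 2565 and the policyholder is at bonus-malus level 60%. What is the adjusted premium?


adjusted = base * BM_level / 100
= 2565 * 60 / 100
= 2565 * 0.6
= 1539.0


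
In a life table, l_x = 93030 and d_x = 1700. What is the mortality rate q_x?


q_x = d_x / l_x
= 1700 / 93030
= 0.0183


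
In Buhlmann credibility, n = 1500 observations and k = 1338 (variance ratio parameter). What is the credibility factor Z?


Z = n / (n + k)
= 1500 / (1500 + 1338)
= 1500 / 2838
= 0.5285


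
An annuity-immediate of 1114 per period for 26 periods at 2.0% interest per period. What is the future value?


FV = PMT * ((1+i)^n - 1) / i
= 1114 * ((1.02)^26 - 1) / 0.02
= 1114 * (1.673418 - 1) / 0.02
= 37509.389


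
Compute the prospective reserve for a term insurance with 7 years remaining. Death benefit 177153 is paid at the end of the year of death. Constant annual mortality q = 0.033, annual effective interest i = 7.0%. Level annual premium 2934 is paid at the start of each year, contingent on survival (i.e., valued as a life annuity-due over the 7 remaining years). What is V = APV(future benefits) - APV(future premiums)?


v = 1/(1+i) = 0.934579
APV(future benefits) per unit = sum_{k=0}^{6} k_p_x * q * v^(k+1) = 0.162636
APV(future benefits) = 177153 * 0.162636 = 28811.4712
Life annuity-due factor ä_{x:7} = sum_{k=0}^{6} k_p_x * v^k = 5.273352
APV(future premiums) = 2934 * 5.273352 = 15472.0147
V = 28811.4712 - 15472.0147
= 13339.4564


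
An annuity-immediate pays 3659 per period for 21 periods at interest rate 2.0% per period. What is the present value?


PV = PMT * (1 - (1+i)^(-n)) / i
= 3659 * (1 - (1+0.02)^(-21)) / 0.02
= 3659 * (1 - 0.659776) / 0.02
= 3659 * 17.011209
= 62244.0143


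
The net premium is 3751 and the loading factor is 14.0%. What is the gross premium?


Gross = net * (1 + loading)
= 3751 * (1 + 0.14)
= 3751 * 1.14
= 4276.14


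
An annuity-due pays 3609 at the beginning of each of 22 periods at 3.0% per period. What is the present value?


PV_due = PMT * (1-(1+i)^(-n))/i * (1+i)
PV_immediate = 57516.3321
PV_due = 57516.3321 * 1.03
= 59241.8221


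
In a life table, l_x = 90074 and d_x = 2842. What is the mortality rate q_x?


q_x = d_x / l_x
= 2842 / 90074
= 0.0316


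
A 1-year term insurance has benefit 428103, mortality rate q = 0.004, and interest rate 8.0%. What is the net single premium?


NSP = benefit * q * v
v = 1/(1+i) = 0.925926
NSP = 428103 * 0.004 * 0.925926
= 1585.5667


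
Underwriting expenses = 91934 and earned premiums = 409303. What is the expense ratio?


Expense ratio = expenses / premiums
= 91934 / 409303
= 0.2246


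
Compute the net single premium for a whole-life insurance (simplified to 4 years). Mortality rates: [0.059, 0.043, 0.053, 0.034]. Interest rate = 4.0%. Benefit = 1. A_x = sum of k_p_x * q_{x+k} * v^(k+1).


v = 0.961538
Year 0: k_p_x=1.0, q=0.059, term=0.056731
Year 1: k_p_x=0.941, q=0.043, term=0.03741
Year 2: k_p_x=0.900537, q=0.053, term=0.04243
Year 3: k_p_x=0.852809, q=0.034, term=0.024785
A_x = 0.1614


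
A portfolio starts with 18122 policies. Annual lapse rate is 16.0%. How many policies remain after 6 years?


remaining = initial * (1 - lapse)^years
= 18122 * (1 - 0.16)^6
= 18122 * 0.351298
= 6366.2229


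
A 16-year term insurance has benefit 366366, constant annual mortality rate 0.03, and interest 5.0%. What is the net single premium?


NSP = benefit * sum_{k=0}^{n-1} k_p_x * q * v^(k+1)
With constant q=0.03, v=0.952381
Sum = 0.269476
NSP = 366366 * 0.269476
= 98726.9345


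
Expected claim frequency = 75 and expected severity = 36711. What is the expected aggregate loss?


E[S] = E[N] * E[X]
= 75 * 36711
= 2.7533e+06


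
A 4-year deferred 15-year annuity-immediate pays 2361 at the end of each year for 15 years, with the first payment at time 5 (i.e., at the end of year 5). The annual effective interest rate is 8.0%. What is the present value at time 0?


PV at time 4 of the 15-year annuity-immediate:
a_n = 2361 * (1-(1+0.08)^(-15))/0.08 = 20208.9292
Discount back 4 years to time 0:
PV = 20208.9292 * (1+0.08)^(-4)
= 20208.9292 * 0.73503
= 14854.1662


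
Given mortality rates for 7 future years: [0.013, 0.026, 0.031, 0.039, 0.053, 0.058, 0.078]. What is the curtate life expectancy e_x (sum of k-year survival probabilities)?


e_x = sum_{k=1}^{n} k_p_x
k_p_x values:
  1_p_x = 0.987
  2_p_x = 0.961338
  3_p_x = 0.931537
  4_p_x = 0.895207
  5_p_x = 0.847761
  6_p_x = 0.798591
  7_p_x = 0.7363
e_x = 6.1577


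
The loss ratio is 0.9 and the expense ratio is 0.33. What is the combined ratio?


Combined ratio = loss ratio + expense ratio
= 0.9 + 0.33
= 1.23


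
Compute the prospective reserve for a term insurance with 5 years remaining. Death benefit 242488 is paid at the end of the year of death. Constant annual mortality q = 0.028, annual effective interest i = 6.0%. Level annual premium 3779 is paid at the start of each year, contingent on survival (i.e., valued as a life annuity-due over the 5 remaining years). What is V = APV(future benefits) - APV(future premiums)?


v = 1/(1+i) = 0.943396
APV(future benefits) per unit = sum_{k=0}^{4} k_p_x * q * v^(k+1) = 0.111892
APV(future benefits) = 242488 * 0.111892 = 27132.5175
Life annuity-due factor ä_{x:5} = sum_{k=0}^{4} k_p_x * v^k = 4.235919
APV(future premiums) = 3779 * 4.235919 = 16007.5389
V = 27132.5175 - 16007.5389
= 11124.9786


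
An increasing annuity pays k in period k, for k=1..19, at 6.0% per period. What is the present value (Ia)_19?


(Ia)_n = sum_{k=1}^{n} k * v^k, v = 1/(1+i)
v = 0.943396
Sum computed term by term:
(Ia)_19 = 92.4643


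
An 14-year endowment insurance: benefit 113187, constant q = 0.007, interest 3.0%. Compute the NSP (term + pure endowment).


Term component = 8582.7363
Pure endowment = 14_p_x * v^14 * benefit = 0.906337 * 0.661118 * 113187 = 67821.1083
NSP = 76403.8445


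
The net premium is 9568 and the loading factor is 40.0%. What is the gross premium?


Gross = net * (1 + loading)
= 9568 * (1 + 0.4)
= 9568 * 1.4
= 13395.2


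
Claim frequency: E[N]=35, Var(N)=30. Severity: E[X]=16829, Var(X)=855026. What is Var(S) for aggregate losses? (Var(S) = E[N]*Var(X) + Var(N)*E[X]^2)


Var(S) = E[N]*Var(X) + Var(N)*E[X]^2
= 35*855026 + 30*16829^2
= 29925910 + 8496457230
= 8.5264e+09


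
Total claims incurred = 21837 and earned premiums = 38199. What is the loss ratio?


Loss ratio = claims / premiums
= 21837 / 38199
= 0.5717


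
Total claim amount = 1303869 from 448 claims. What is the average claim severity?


severity = total / number
= 1303869 / 448
= 2910.4219


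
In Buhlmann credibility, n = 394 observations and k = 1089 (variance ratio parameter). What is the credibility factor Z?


Z = n / (n + k)
= 394 / (394 + 1089)
= 394 / 1483
= 0.2657


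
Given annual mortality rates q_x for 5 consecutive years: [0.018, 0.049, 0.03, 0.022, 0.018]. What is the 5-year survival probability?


p_k = 1 - q_k for each year
Survival = product of (1 - q_k)
= 0.982 * 0.951 * 0.97 * 0.978 * 0.982
= 0.87


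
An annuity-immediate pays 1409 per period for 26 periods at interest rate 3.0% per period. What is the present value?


PV = PMT * (1 - (1+i)^(-n)) / i
= 1409 * (1 - (1+0.03)^(-26)) / 0.03
= 1409 * (1 - 0.463695) / 0.03
= 1409 * 17.876842
= 25188.471


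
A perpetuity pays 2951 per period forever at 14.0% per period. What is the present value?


PV = PMT / i
= 2951 / 0.14
= 21078.5714


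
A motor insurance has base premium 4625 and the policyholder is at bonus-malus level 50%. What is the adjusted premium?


adjusted = base * BM_level / 100
= 4625 * 50 / 100
= 4625 * 0.5
= 2312.5


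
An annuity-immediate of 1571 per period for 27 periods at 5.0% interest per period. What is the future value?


FV = PMT * ((1+i)^n - 1) / i
= 1571 * ((1.05)^27 - 1) / 0.05
= 1571 * (3.733456 - 1) / 0.05
= 85885.1976


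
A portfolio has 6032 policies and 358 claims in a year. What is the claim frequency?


frequency = claims / policies
= 358 / 6032
= 0.0594


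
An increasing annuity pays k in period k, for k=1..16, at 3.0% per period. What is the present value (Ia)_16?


(Ia)_n = sum_{k=1}^{n} k * v^k, v = 1/(1+i)
v = 0.970874
Sum computed term by term:
(Ia)_16 = 98.9088


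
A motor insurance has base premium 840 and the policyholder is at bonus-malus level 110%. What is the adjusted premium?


adjusted = base * BM_level / 100
= 840 * 110 / 100
= 840 * 1.1
= 924.0


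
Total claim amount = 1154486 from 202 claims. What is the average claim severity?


severity = total / number
= 1154486 / 202
= 5715.2772


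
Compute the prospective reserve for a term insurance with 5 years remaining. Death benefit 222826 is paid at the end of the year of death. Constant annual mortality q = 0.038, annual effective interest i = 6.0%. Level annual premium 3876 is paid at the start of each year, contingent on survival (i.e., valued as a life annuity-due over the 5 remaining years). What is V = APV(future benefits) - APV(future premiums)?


v = 1/(1+i) = 0.943396
APV(future benefits) per unit = sum_{k=0}^{4} k_p_x * q * v^(k+1) = 0.149027
APV(future benefits) = 222826 * 0.149027 = 33207.0891
Life annuity-due factor ä_{x:5} = sum_{k=0}^{4} k_p_x * v^k = 4.157069
APV(future premiums) = 3876 * 4.157069 = 16112.7987
V = 33207.0891 - 16112.7987
= 17094.2905


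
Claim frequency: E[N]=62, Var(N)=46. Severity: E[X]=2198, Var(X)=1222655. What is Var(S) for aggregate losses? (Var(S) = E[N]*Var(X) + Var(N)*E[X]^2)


Var(S) = E[N]*Var(X) + Var(N)*E[X]^2
= 62*1222655 + 46*2198^2
= 75804610 + 222235384
= 2.9804e+08


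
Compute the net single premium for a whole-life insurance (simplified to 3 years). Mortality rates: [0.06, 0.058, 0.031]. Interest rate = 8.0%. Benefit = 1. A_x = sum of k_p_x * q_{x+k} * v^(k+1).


v = 0.925926
Year 0: k_p_x=1.0, q=0.06, term=0.055556
Year 1: k_p_x=0.94, q=0.058, term=0.046742
Year 2: k_p_x=0.88548, q=0.031, term=0.021791
A_x = 0.1241


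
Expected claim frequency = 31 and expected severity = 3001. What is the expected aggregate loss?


E[S] = E[N] * E[X]
= 31 * 3001
= 93031


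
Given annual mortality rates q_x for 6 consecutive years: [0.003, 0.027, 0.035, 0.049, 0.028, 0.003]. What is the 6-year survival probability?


p_k = 1 - q_k for each year
Survival = product of (1 - q_k)
= 0.997 * 0.973 * 0.965 * 0.951 * 0.972 * 0.997
= 0.8627


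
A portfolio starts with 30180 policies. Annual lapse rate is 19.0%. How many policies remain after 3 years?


remaining = initial * (1 - lapse)^years
= 30180 * (1 - 0.19)^3
= 30180 * 0.531441
= 16038.8894


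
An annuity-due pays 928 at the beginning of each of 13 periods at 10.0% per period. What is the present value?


PV_due = PMT * (1-(1+i)^(-n))/i * (1+i)
PV_immediate = 6591.9146
PV_due = 6591.9146 * 1.1
= 7251.106


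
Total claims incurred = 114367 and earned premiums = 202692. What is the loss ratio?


Loss ratio = claims / premiums
= 114367 / 202692
= 0.5642


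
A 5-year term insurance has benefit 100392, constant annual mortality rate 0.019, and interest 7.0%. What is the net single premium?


NSP = benefit * sum_{k=0}^{n-1} k_p_x * q * v^(k+1)
With constant q=0.019, v=0.934579
Sum = 0.075193
NSP = 100392 * 0.075193
= 7548.8234


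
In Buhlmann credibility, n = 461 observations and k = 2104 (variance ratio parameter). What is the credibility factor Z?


Z = n / (n + k)
= 461 / (461 + 2104)
= 461 / 2565
= 0.1797


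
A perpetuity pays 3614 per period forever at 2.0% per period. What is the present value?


PV = PMT / i
= 3614 / 0.02
= 180700.0


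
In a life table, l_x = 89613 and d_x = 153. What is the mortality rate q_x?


q_x = d_x / l_x
= 153 / 89613
= 0.0017


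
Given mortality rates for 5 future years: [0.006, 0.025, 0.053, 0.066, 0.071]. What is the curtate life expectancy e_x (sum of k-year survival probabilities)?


e_x = sum_{k=1}^{n} k_p_x
k_p_x values:
  1_p_x = 0.994
  2_p_x = 0.96915
  3_p_x = 0.917785
  4_p_x = 0.857211
  5_p_x = 0.796349
e_x = 4.5345


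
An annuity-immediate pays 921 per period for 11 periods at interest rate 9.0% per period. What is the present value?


PV = PMT * (1 - (1+i)^(-n)) / i
= 921 * (1 - (1+0.09)^(-11)) / 0.09
= 921 * (1 - 0.387533) / 0.09
= 921 * 6.805191
= 6267.5805


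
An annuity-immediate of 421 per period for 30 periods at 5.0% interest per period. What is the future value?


FV = PMT * ((1+i)^n - 1) / i
= 421 * ((1.05)^30 - 1) / 0.05
= 421 * (4.321942 - 1) / 0.05
= 27970.7548


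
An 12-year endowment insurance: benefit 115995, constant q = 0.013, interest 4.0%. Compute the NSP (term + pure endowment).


Term component = 13263.1868
Pure endowment = 12_p_x * v^12 * benefit = 0.854685 * 0.624597 * 115995 = 61922.0078
NSP = 75185.1946


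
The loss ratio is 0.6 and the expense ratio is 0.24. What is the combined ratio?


Combined ratio = loss ratio + expense ratio
= 0.6 + 0.24
= 0.84


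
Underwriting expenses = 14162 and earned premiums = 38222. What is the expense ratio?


Expense ratio = expenses / premiums
= 14162 / 38222
= 0.3705


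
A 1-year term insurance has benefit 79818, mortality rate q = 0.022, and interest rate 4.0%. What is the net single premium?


NSP = benefit * q * v
v = 1/(1+i) = 0.961538
NSP = 79818 * 0.022 * 0.961538
= 1688.4577


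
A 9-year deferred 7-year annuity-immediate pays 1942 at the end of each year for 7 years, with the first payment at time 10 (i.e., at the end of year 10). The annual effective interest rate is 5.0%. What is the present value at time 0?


PV at time 9 of the 7-year annuity-immediate:
a_n = 1942 * (1-(1+0.05)^(-7))/0.05 = 11237.1371
Discount back 9 years to time 0:
PV = 11237.1371 * (1+0.05)^(-9)
= 11237.1371 * 0.644609
= 7243.5588


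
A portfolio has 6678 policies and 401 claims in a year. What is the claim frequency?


frequency = claims / policies
= 401 / 6678
= 0.06


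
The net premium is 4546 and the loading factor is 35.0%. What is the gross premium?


Gross = net * (1 + loading)
= 4546 * (1 + 0.35)
= 4546 * 1.35
= 6137.1


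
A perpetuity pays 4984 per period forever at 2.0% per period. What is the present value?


PV = PMT / i
= 4984 / 0.02
= 249200.0


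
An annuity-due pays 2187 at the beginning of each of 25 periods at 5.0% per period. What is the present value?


PV_due = PMT * (1-(1+i)^(-n))/i * (1+i)
PV_immediate = 30823.4568
PV_due = 30823.4568 * 1.05
= 32364.6296


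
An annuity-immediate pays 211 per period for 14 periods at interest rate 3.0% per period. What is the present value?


PV = PMT * (1 - (1+i)^(-n)) / i
= 211 * (1 - (1+0.03)^(-14)) / 0.03
= 211 * (1 - 0.661118) / 0.03
= 211 * 11.296073
= 2383.4714


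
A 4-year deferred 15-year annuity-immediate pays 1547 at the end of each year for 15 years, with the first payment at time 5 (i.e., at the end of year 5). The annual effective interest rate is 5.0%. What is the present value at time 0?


PV at time 4 of the 15-year annuity-immediate:
a_n = 1547 * (1-(1+0.05)^(-15))/0.05 = 16057.331
Discount back 4 years to time 0:
PV = 16057.331 * (1+0.05)^(-4)
= 16057.331 * 0.822702
= 13210.4059


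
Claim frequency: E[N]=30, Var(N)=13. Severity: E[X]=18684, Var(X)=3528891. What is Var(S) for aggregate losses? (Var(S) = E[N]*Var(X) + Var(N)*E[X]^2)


Var(S) = E[N]*Var(X) + Var(N)*E[X]^2
= 30*3528891 + 13*18684^2
= 105866730 + 4538194128
= 4.6441e+09


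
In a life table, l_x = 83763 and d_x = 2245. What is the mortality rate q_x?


q_x = d_x / l_x
= 2245 / 83763
= 0.0268


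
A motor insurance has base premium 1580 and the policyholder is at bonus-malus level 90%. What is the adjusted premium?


adjusted = base * BM_level / 100
= 1580 * 90 / 100
= 1580 * 0.9
= 1422.0


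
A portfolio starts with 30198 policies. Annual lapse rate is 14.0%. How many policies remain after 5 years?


remaining = initial * (1 - lapse)^years
= 30198 * (1 - 0.14)^5
= 30198 * 0.470427
= 14205.9551


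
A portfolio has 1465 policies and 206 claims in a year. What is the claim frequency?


frequency = claims / policies
= 206 / 1465
= 0.1406


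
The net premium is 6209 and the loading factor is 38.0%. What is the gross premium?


Gross = net * (1 + loading)
= 6209 * (1 + 0.38)
= 6209 * 1.38
= 8568.42


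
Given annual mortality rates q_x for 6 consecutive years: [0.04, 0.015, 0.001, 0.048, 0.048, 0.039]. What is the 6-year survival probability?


p_k = 1 - q_k for each year
Survival = product of (1 - q_k)
= 0.96 * 0.985 * 0.999 * 0.952 * 0.952 * 0.961
= 0.8228


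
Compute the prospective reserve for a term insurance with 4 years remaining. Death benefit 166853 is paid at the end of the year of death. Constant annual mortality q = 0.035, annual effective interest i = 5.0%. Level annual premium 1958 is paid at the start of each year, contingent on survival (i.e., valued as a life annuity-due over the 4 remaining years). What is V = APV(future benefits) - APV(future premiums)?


v = 1/(1+i) = 0.952381
APV(future benefits) per unit = sum_{k=0}^{3} k_p_x * q * v^(k+1) = 0.117999
APV(future benefits) = 166853 * 0.117999 = 19688.478
Life annuity-due factor ä_{x:4} = sum_{k=0}^{3} k_p_x * v^k = 3.539968
APV(future premiums) = 1958 * 3.539968 = 6931.2581
V = 19688.478 - 6931.2581
= 12757.22


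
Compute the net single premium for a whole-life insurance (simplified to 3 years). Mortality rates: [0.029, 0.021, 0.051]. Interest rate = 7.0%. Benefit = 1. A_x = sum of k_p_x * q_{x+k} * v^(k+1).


v = 0.934579
Year 0: k_p_x=1.0, q=0.029, term=0.027103
Year 1: k_p_x=0.971, q=0.021, term=0.01781
Year 2: k_p_x=0.950609, q=0.051, term=0.039575
A_x = 0.0845


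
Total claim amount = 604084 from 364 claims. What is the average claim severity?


severity = total / number
= 604084 / 364
= 1659.5714


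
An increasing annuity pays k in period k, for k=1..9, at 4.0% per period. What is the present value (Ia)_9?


(Ia)_n = sum_{k=1}^{n} k * v^k, v = 1/(1+i)
v = 0.961538
Sum computed term by term:
(Ia)_9 = 35.2366


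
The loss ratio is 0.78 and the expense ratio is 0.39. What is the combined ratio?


Combined ratio = loss ratio + expense ratio
= 0.78 + 0.39
= 1.17


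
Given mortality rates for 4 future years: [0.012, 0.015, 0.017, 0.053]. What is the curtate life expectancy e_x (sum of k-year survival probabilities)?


e_x = sum_{k=1}^{n} k_p_x
k_p_x values:
  1_p_x = 0.988
  2_p_x = 0.97318
  3_p_x = 0.956636
  4_p_x = 0.905934
e_x = 3.8238


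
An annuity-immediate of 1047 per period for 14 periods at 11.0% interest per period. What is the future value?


FV = PMT * ((1+i)^n - 1) / i
= 1047 * ((1.11)^14 - 1) / 0.11
= 1047 * (4.310441 - 1) / 0.11
= 31509.3792


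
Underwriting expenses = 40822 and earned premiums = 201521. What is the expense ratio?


Expense ratio = expenses / premiums
= 40822 / 201521
= 0.2026


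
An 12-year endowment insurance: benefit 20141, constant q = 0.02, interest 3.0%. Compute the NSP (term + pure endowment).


Term component = 3622.2821
Pure endowment = 12_p_x * v^12 * benefit = 0.784717 * 0.70138 * 20141 = 11085.2947
NSP = 14707.5768


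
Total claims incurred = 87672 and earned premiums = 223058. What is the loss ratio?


Loss ratio = claims / premiums
= 87672 / 223058
= 0.393


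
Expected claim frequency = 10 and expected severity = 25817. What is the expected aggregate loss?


E[S] = E[N] * E[X]
= 10 * 25817
= 258170


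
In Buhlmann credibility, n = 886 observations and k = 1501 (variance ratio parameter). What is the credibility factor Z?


Z = n / (n + k)
= 886 / (886 + 1501)
= 886 / 2387
= 0.3712


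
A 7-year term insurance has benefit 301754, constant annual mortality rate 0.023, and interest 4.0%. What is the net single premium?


NSP = benefit * sum_{k=0}^{n-1} k_p_x * q * v^(k+1)
With constant q=0.023, v=0.961538
Sum = 0.129349
NSP = 301754 * 0.129349
= 39031.5243
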